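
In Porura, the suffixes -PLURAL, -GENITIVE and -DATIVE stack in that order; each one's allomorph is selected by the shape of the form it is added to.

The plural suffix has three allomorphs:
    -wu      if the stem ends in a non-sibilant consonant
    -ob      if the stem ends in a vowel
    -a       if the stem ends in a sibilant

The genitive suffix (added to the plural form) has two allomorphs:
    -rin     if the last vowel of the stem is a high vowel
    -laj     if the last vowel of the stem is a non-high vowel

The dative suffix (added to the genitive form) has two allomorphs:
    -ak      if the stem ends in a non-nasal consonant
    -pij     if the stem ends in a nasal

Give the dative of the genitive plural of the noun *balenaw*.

Since the final sound of *balenaw* is /w/ (a non-sibilant consonant), it takes -wu, giving *balenawwu*.
Since the last vowel of the plural form *balenawwu* is /u/ (a high vowel), it takes -rin, giving *balenawwurin*.
Since the final consonant of the genitive form *balenawwurin* is /n/ (a nasal), it takes -pij, giving *balenawwurinpij*.

balenawwurinpij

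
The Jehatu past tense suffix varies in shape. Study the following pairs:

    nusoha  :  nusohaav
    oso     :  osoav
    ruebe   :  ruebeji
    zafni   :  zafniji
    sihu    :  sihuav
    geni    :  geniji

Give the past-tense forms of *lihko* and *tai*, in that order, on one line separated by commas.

The alternation tracks the last vowel of the stem — -ji when the last vowel of the stem is a front vowel (*ruebe*, *zafni*, *geni*); -av when the last vowel of the stem is a back vowel (*nusoha*, *oso*, *sihu*).
The last vowel of *lihko* is /o/, which is a back vowel, so the suffix is -av, giving *lihkoav*.
*tai*: last vowel = /i/, a front vowel → -ji → *taiji*.

lihkoav, taiji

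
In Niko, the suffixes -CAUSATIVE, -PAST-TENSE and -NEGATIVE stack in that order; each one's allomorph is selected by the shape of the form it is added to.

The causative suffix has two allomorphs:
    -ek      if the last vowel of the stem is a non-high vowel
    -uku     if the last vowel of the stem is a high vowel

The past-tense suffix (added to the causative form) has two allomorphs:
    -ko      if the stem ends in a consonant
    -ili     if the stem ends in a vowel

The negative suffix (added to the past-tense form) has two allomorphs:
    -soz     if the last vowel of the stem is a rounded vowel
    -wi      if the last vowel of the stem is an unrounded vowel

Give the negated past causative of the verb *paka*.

*paka* — last vowel /a/ (a non-high vowel) → -ek → *pakaek*.
The causative form *pakaek*: final sound = /k/, a consonant → -ko → *pakaekko*.
Since the last vowel of the past-tense form *pakaekko* is /o/ (a rounded vowel), it takes -soz, giving *pakaekkosoz*.

pakaekkosoz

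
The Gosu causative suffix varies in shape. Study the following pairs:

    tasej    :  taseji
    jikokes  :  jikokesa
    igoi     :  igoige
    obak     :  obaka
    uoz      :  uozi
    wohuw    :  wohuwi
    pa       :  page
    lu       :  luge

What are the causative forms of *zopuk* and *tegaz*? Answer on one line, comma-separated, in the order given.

zopuka, tegazi

Looking at the final sound of each stem: -a when the stem ends in a voiceless consonant (*jikokes*, *obak*); -i when the stem ends in a voiced consonant (*tasej*, *uoz*, *wohuw*); -ge when the stem ends in a vowel (*igoi*, *pa*, *lu*).
The final sound of *zopuk* is /k/, which is a voiceless consonant, so the suffix is -a, giving *zopuka*.
*tegaz* — final sound /z/ (a voiced consonant) → -i → *tegazi*.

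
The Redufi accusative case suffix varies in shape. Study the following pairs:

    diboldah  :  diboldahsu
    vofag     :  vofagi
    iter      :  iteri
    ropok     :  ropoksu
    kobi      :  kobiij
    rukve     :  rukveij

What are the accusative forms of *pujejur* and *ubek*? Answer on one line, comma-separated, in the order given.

pujejuri, ubeksu

Looking at the final sound of each stem: -su when the stem ends in a voiceless consonant (*diboldah*, *ropok*); -i when the stem ends in a voiced consonant (*vofag*, *iter*); -ij when the stem ends in a vowel (*kobi*, *rukve*).
Since the final sound of *pujejur* is /r/ (a voiced consonant), it takes -i, giving *pujejuri*.
*ubek*: final sound = /k/, a voiceless consonant → -su → *ubeksu*.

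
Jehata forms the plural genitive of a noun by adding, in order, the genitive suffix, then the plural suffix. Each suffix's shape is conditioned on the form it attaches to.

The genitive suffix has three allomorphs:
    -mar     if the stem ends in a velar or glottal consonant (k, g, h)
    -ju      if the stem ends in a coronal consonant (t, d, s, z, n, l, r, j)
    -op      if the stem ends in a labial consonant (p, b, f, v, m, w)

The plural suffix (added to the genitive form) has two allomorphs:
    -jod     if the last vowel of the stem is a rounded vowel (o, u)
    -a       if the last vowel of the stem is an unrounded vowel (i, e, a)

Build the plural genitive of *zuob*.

zuobopjod

*zuob* — final consonant /b/ (labial) → -op → *zuobop*.
The genitive form *zuobop*: last vowel = /o/, a rounded vowel → -jod → *zuobopjod*.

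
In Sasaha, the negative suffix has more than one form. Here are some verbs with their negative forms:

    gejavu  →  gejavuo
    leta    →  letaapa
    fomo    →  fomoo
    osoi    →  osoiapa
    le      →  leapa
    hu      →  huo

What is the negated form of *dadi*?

The pattern is rounding harmony: -o when the last vowel of the stem is a rounded vowel (*gejavu*, *fomo*, *hu*); -apa when the last vowel of the stem is an unrounded vowel (*leta*, *osoi*, *le*).
*dadi* — last vowel /i/ (an unrounded vowel) → -apa → *dadiapa*.

dadiapa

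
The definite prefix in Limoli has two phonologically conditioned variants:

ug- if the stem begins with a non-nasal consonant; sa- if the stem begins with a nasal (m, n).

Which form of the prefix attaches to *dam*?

*dam*: first consonant = /d/, non-nasal → ug-.

ug-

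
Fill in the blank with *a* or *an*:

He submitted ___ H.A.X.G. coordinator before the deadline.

The indefinite article is chosen by the initial *sound* of the following word, not its spelling.
The initialism *H.A.X.G.* is read letter by letter; the first letter, H, is pronounced /eɪtʃ/, which begins with a vowel sound.
So the article is *an*: He submitted an H.A.X.G. coordinator before the deadline.

an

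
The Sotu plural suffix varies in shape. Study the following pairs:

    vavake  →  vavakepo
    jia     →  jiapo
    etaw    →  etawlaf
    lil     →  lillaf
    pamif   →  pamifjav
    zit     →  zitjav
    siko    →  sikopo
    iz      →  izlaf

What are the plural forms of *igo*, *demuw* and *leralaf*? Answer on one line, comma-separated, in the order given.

The suffix is conditioned by the final sound: -jav when the stem ends in a voiceless consonant (*pamif*, *zit*); -laf when the stem ends in a voiced consonant (*etaw*, *lil*, *iz*); -po when the stem ends in a vowel (*vavake*, *jia*, *siko*).
The final sound of *igo* is /o/, which is a vowel, so the suffix is -po, giving *igopo*.
*demuw* — final sound /w/ (a voiced consonant) → -laf → *demuwlaf*.
*leralaf*: final sound = /f/, a voiceless consonant → -jav → *leralafjav*.

igopo, demuwlaf, leralafjav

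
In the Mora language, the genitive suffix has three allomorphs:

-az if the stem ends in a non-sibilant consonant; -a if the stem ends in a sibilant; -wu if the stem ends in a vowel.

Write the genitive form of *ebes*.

ebesa

*ebes*: final sound = /s/, a sibilant → -a → *ebesa*.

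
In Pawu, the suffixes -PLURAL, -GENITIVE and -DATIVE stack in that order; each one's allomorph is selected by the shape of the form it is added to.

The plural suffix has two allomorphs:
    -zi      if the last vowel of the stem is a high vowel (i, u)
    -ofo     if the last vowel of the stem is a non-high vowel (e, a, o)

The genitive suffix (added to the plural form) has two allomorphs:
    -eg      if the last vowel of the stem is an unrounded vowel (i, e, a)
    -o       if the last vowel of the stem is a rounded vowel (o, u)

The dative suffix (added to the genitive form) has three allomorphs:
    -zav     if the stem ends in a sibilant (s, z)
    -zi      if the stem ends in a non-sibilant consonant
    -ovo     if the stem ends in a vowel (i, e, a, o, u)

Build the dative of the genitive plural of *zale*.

*zale*: last vowel = /e/, a non-high vowel → -ofo → *zaleofo*.
The plural form *zaleofo*: last vowel = /o/, a rounded vowel → -o → *zaleofoo*.
The genitive form *zaleofoo*: final sound = /o/, a vowel → -ovo → *zaleofooovo*.

zaleofooovo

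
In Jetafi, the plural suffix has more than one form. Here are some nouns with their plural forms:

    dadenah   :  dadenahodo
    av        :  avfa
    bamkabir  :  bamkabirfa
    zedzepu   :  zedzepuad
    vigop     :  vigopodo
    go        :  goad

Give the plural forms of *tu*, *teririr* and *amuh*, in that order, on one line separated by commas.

The alternation tracks the final sound of the stem — -odo when the stem ends in a voiceless consonant (*dadenah*, *vigop*); -fa when the stem ends in a voiced consonant (*av*, *bamkabir*); -ad when the stem ends in a vowel (*zedzepu*, *go*).
*tu* — final sound /u/ (a vowel) → -ad → *tuad*.
*teririr* — final sound /r/ (a voiced consonant) → -fa → *teririrfa*.
*amuh* — final sound /h/ (a voiceless consonant) → -odo → *amuhodo*.

tuad, teririrfa, amuhodo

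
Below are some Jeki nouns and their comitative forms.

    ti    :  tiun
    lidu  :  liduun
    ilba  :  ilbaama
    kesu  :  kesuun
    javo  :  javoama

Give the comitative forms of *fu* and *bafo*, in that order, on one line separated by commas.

fuun, bafoama

The alternation tracks the last vowel of the stem — -un when the last vowel of the stem is a high vowel (*ti*, *lidu*, *kesu*); -ama when the last vowel of the stem is a non-high vowel (*ilba*, *javo*).
Since the last vowel of *fu* is /u/ (a high vowel), it takes -un, giving *fuun*.
*bafo* — last vowel /o/ (a non-high vowel) → -ama → *bafoama*.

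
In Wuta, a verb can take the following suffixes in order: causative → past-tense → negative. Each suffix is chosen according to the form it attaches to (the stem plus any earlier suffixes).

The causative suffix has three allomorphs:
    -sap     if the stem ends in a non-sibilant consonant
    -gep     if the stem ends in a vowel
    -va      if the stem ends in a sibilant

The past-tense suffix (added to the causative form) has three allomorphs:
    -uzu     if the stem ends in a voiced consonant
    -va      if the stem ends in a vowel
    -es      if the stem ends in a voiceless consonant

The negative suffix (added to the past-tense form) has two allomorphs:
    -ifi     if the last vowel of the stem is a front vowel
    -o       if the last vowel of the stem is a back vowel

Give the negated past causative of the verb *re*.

*re* — final sound /e/ (a vowel) → -gep → *regep*.
The causative form *regep*: final sound = /p/, a voiceless consonant → -es → *regepes*.
The past-tense form *regepes*: last vowel = /e/, a front vowel → -ifi → *regepesifi*.

regepesifi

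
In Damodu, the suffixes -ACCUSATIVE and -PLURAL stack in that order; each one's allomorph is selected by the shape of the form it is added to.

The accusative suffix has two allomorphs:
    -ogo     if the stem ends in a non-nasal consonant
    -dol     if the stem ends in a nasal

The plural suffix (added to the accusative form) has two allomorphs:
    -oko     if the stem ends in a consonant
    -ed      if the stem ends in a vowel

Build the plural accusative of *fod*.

Since the final consonant of *fod* is /d/ (non-nasal), it takes -ogo, giving *fodogo*.
The final sound of the accusative form *fodogo* is /o/, which is a vowel, so the plural suffix is -ed, giving *fodogoed*.

fodogoed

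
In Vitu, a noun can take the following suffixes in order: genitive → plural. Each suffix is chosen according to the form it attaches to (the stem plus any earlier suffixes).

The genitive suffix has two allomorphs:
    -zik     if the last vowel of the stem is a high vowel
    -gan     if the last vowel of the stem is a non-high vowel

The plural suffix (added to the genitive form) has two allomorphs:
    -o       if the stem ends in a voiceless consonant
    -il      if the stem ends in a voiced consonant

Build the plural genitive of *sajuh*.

*sajuh* — last vowel /u/ (a high vowel) → -zik → *sajuhzik*.
Since the final consonant of the genitive form *sajuhzik* is /k/ (voiceless), it takes -o, giving *sajuhziko*.

sajuhziko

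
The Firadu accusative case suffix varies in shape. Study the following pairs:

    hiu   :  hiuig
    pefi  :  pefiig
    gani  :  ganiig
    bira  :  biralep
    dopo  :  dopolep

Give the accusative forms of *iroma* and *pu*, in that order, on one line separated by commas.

The alternation tracks the last vowel of the stem — -ig when the last vowel of the stem is a high vowel (*hiu*, *pefi*, *gani*); -lep when the last vowel of the stem is a non-high vowel (*bira*, *dopo*).
The last vowel of *iroma* is /a/, which is a non-high vowel, so the suffix is -lep, giving *iromalep*.
*pu* — last vowel /u/ (a high vowel) → -ig → *puig*.

iromalep, puig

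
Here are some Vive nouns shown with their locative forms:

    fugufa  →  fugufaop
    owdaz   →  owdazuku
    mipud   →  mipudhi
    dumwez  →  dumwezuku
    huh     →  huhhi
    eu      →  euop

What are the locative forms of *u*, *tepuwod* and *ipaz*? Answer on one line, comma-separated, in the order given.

uop, tepuwodhi, ipazuku

The alternation tracks the final sound of the stem — -uku when the stem ends in a sibilant (*owdaz*, *dumwez*); -hi when the stem ends in a non-sibilant consonant (*mipud*, *huh*); -op when the stem ends in a vowel (*fugufa*, *eu*).
The final sound of *u* is /u/, which is a vowel, so the suffix is -op, giving *uop*.
*tepuwod* — final sound /d/ (a non-sibilant consonant) → -hi → *tepuwodhi*.
The final sound of *ipaz* is /z/, which is a sibilant, so the suffix is -uku, giving *ipazuku*.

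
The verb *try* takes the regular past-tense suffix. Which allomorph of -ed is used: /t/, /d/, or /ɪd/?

The stem *try* ends in a voiced sound other than /d/.
The -ed suffix is realized as /ɪd/ after /t, d/; as /t/ after other voiceless consonants; and as /d/ after other voiced sounds.
So -ed on *try* is pronounced /d/.

/d/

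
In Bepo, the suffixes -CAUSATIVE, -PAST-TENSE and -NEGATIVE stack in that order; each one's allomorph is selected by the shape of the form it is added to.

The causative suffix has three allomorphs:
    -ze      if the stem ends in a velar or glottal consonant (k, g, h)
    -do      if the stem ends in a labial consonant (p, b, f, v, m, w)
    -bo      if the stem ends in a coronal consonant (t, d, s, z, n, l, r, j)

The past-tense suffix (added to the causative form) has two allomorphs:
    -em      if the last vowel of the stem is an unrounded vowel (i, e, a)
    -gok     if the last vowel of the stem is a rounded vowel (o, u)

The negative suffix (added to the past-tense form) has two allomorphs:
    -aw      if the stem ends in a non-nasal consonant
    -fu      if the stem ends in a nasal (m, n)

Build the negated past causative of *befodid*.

*befodid* — final consonant /d/ (coronal) → -bo → *befodidbo*.
The causative form *befodidbo*: last vowel = /o/, a rounded vowel → -gok → *befodidbogok*.
The final consonant of the past-tense form *befodidbogok* is /k/, which is non-nasal, so the negative suffix is -aw, giving *befodidbogokaw*.

befodidbogokaw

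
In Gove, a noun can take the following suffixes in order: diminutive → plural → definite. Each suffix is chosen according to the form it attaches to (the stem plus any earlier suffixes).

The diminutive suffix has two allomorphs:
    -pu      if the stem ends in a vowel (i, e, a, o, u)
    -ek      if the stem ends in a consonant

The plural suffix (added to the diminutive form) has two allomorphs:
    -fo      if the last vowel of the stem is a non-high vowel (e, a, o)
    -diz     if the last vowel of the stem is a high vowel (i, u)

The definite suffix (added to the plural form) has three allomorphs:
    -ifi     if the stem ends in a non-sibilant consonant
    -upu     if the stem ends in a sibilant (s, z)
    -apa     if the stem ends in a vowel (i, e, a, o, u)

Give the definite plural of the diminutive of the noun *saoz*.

*saoz*: final sound = /z/, a consonant → -ek → *saozek*.
The last vowel of the diminutive form *saozek* is /e/, which is a non-high vowel, so the plural suffix is -fo, giving *saozekfo*.
The final sound of the plural form *saozekfo* is /o/, which is a vowel, so the definite suffix is -apa, giving *saozekfoapa*.

saozekfoapa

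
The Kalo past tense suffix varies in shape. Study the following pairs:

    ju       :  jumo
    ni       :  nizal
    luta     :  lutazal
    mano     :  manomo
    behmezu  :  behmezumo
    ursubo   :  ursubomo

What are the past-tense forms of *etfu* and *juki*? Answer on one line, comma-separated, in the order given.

The pattern is rounding harmony: -mo when the last vowel of the stem is a rounded vowel (*ju*, *mano*, *behmezu*, *ursubo*); -zal when the last vowel of the stem is an unrounded vowel (*ni*, *luta*).
*etfu*: last vowel = /u/, a rounded vowel → -mo → *etfumo*.
*juki*: last vowel = /i/, an unrounded vowel → -zal → *jukizal*.

etfumo, jukizal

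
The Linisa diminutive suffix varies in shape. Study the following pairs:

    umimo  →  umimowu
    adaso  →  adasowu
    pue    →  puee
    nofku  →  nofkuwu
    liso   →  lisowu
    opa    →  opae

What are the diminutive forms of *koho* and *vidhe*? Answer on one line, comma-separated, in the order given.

The pattern is rounding harmony: -wu when the last vowel of the stem is a rounded vowel (*umimo*, *adaso*, *nofku*, *liso*); -e when the last vowel of the stem is an unrounded vowel (*pue*, *opa*).
Since the last vowel of *koho* is /o/ (a rounded vowel), it takes -wu, giving *kohowu*.
*vidhe*: last vowel = /e/, an unrounded vowel → -e → *vidhee*.

kohowu, vidhee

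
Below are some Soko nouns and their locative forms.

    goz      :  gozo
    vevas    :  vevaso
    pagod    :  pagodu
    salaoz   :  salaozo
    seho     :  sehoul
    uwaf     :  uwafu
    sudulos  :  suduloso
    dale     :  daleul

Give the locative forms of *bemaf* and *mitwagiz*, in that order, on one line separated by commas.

bemafu, mitwagizo

The pattern is sibilance of the final sound: -o when the stem ends in a sibilant (*goz*, *vevas*, *salaoz*, *sudulos*); -u when the stem ends in a non-sibilant consonant (*pagod*, *uwaf*); -ul when the stem ends in a vowel (*seho*, *dale*).
The final sound of *bemaf* is /f/, which is a non-sibilant consonant, so the suffix is -u, giving *bemafu*.
*mitwagiz* — final sound /z/ (a sibilant) → -o → *mitwagizo*.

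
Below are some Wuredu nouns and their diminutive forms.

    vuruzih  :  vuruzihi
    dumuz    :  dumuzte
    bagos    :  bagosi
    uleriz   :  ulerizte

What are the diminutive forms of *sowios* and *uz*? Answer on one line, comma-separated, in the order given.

Looking at the final consonant of each stem: -i when the stem ends in a voiceless consonant (*vuruzih*, *bagos*); -te when the stem ends in a voiced consonant (*dumuz*, *uleriz*).
Since the final consonant of *sowios* is /s/ (voiceless), it takes -i, giving *sowiosi*.
The final consonant of *uz* is /z/, which is voiced, so the suffix is -te, giving *uzte*.

sowiosi, uzte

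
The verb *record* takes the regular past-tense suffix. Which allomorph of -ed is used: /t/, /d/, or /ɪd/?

The stem *record* ends in /t/ or /d/.
The -ed suffix is realized as /ɪd/ after /t, d/; as /t/ after other voiceless consonants; and as /d/ after other voiced sounds.
So -ed on *record* is pronounced /ɪd/.

/ɪd/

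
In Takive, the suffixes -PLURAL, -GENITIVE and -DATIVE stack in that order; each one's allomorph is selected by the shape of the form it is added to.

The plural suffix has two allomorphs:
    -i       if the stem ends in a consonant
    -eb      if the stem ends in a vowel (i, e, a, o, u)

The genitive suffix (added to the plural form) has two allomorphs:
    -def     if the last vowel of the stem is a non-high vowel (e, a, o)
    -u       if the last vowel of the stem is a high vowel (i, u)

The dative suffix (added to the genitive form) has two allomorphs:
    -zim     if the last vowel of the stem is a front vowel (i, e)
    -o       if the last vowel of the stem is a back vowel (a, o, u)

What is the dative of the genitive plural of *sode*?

Since the final sound of *sode* is /e/ (a vowel), it takes -eb, giving *sodeeb*.
The plural form *sodeeb* — last vowel /e/ (a non-high vowel) → -def → *sodeebdef*.
Since the last vowel of the genitive form *sodeebdef* is /e/ (a front vowel), it takes -zim, giving *sodeebdefzim*.

sodeebdefzim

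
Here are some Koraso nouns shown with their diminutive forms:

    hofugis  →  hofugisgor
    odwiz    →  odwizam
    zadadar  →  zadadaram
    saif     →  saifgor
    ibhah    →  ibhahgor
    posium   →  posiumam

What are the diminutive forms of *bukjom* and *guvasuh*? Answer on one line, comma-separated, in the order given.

The pattern is voicing of the final consonant: -gor when the stem ends in a voiceless consonant (*hofugis*, *saif*, *ibhah*); -am when the stem ends in a voiced consonant (*odwiz*, *zadadar*, *posium*).
*bukjom*: final consonant = /m/, voiced → -am → *bukjomam*.
The final consonant of *guvasuh* is /h/, which is voiceless, so the suffix is -gor, giving *guvasuhgor*.

bukjomam, guvasuhgor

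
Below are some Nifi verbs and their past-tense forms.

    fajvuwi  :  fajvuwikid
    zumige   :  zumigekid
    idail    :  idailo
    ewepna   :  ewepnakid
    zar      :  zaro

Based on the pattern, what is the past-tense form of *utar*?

Looking at the final sound of each stem: -o when the stem ends in a consonant (*idail*, *zar*); -kid when the stem ends in a vowel (*fajvuwi*, *zumige*, *ewepna*).
*utar*: final sound = /r/, a consonant → -o → *utaro*.

utaro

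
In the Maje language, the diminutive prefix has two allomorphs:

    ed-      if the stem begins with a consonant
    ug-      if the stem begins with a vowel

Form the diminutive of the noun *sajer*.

*sajer* — first sound /s/ (a consonant) → ed- → *edsajer*.

edsajer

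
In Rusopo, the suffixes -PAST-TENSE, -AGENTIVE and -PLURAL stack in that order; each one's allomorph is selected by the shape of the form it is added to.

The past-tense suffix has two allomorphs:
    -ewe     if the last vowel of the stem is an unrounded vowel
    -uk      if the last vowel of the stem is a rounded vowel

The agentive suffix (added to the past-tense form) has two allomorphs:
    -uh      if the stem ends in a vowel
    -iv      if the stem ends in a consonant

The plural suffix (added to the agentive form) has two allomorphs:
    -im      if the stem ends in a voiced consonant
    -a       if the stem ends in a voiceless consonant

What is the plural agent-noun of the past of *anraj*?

anrajeweuha

The last vowel of *anraj* is /a/, which is an unrounded vowel, so the past-tense suffix is -ewe, giving *anrajewe*.
The past-tense form *anrajewe*: final sound = /e/, a vowel → -uh → *anrajeweuh*.
The final consonant of the agentive form *anrajeweuh* is /h/, which is voiceless, so the plural suffix is -a, giving *anrajeweuha*.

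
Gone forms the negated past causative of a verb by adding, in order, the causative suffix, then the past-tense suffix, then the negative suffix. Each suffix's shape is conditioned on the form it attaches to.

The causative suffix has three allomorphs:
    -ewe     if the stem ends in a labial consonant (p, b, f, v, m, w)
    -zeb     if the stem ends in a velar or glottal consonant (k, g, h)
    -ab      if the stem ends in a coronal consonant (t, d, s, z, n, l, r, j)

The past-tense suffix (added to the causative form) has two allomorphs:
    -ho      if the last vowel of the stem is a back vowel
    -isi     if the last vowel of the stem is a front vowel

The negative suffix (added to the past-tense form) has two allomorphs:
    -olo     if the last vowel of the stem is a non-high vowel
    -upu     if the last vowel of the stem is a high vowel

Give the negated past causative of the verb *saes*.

The final consonant of *saes* is /s/, which is coronal, so the causative suffix is -ab, giving *saesab*.
The causative form *saesab*: last vowel = /a/, a back vowel → -ho → *saesabho*.
The last vowel of the past-tense form *saesabho* is /o/, which is a non-high vowel, so the negative suffix is -olo, giving *saesabhoolo*.

saesabhoolo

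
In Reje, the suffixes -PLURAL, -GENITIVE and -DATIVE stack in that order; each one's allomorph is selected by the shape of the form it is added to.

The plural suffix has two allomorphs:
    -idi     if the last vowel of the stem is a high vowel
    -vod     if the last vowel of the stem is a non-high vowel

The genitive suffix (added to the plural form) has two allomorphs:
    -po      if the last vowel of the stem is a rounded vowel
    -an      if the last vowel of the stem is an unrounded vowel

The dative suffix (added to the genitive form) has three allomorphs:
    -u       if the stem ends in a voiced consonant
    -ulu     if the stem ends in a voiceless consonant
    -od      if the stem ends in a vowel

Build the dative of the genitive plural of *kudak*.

kudakvodpood

*kudak* — last vowel /a/ (a non-high vowel) → -vod → *kudakvod*.
The last vowel of the plural form *kudakvod* is /o/, which is a rounded vowel, so the genitive suffix is -po, giving *kudakvodpo*.
Since the final sound of the genitive form *kudakvodpo* is /o/ (a vowel), it takes -od, giving *kudakvodpood*.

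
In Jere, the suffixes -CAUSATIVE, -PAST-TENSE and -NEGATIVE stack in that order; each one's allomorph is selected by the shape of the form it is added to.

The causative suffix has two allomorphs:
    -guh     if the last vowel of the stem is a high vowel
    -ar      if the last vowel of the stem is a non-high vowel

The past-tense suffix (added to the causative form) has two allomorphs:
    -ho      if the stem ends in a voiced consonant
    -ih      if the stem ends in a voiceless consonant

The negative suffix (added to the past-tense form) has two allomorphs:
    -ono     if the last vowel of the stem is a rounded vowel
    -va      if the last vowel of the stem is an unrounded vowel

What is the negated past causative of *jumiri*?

*jumiri*: last vowel = /i/, a high vowel → -guh → *jumiriguh*.
The final consonant of the causative form *jumiriguh* is /h/, which is voiceless, so the past-tense suffix is -ih, giving *jumiriguhih*.
Since the last vowel of the past-tense form *jumiriguhih* is /i/ (an unrounded vowel), it takes -va, giving *jumiriguhihva*.

jumiriguhihva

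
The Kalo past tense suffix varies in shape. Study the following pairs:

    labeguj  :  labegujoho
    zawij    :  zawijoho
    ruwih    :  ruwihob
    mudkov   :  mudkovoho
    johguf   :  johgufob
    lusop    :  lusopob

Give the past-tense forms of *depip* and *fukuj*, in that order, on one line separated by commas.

The suffix is conditioned by the final consonant: -ob when the stem ends in a voiceless consonant (*ruwih*, *johguf*, *lusop*); -oho when the stem ends in a voiced consonant (*labeguj*, *zawij*, *mudkov*).
*depip*: final consonant = /p/, voiceless → -ob → *depipob*.
*fukuj* — final consonant /j/ (voiced) → -oho → *fukujoho*.

depipob, fukujoho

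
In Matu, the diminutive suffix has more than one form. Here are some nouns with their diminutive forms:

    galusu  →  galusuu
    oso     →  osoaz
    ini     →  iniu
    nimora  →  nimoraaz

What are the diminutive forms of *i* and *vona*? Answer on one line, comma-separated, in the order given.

The suffix is conditioned by the last vowel: -u when the last vowel of the stem is a high vowel (*galusu*, *ini*); -az when the last vowel of the stem is a non-high vowel (*oso*, *nimora*).
*i*: last vowel = /i/, a high vowel → -u → *iu*.
*vona* — last vowel /a/ (a non-high vowel) → -az → *vonaaz*.

iu, vonaaz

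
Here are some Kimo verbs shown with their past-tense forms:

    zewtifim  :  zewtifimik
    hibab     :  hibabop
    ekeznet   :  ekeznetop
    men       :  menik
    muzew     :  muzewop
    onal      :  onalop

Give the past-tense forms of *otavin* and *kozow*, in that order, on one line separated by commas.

otavinik, kozowop

The suffix is conditioned by the final consonant: -ik when the stem ends in a nasal (*zewtifim*, *men*); -op when the stem ends in a non-nasal consonant (*hibab*, *ekeznet*, *muzew*, *onal*).
Since the final consonant of *otavin* is /n/ (a nasal), it takes -ik, giving *otavinik*.
Since the final consonant of *kozow* is /w/ (non-nasal), it takes -op, giving *kozowop*.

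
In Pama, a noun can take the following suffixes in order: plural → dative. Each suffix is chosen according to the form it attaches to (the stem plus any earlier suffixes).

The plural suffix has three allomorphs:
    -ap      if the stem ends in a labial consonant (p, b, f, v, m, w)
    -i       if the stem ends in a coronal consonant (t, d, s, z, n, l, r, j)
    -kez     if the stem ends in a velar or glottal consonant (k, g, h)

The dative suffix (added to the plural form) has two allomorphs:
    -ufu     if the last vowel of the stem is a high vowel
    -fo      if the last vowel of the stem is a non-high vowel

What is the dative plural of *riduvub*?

The final consonant of *riduvub* is /b/, which is labial, so the plural suffix is -ap, giving *riduvubap*.
The plural form *riduvubap* — last vowel /a/ (a non-high vowel) → -fo → *riduvubapfo*.

riduvubapfo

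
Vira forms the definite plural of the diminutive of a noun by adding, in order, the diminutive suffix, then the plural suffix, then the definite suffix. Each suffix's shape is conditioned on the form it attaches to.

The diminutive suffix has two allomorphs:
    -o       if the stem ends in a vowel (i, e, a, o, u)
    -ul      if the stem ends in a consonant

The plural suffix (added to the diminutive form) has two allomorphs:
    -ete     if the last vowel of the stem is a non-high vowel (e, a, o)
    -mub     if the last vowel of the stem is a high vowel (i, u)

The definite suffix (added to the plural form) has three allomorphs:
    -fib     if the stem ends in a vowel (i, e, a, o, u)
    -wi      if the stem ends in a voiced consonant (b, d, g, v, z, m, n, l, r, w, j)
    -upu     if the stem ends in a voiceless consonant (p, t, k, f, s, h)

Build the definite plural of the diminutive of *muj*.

mujulmubwi

*muj* — final sound /j/ (a consonant) → -ul → *mujul*.
The diminutive form *mujul*: last vowel = /u/, a high vowel → -mub → *mujulmub*.
The plural form *mujulmub* — final sound /b/ (a voiced consonant) → -wi → *mujulmubwi*.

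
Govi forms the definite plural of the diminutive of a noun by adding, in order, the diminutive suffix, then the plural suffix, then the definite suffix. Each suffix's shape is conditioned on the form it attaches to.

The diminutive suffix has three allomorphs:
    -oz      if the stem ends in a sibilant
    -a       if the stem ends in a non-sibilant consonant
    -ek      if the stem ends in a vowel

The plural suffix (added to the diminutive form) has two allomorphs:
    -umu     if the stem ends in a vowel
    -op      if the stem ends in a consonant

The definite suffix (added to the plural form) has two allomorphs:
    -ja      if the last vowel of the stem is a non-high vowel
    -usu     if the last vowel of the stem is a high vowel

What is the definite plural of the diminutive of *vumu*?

vumuekopja

*vumu*: final sound = /u/, a vowel → -ek → *vumuek*.
The diminutive form *vumuek*: final sound = /k/, a consonant → -op → *vumuekop*.
The plural form *vumuekop*: last vowel = /o/, a non-high vowel → -ja → *vumuekopja*.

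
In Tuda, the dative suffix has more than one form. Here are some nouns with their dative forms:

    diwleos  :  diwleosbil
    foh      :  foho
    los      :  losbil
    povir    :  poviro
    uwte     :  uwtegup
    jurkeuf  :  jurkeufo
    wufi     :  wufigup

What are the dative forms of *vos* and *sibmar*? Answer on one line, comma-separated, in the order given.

vosbil, sibmaro

The alternation tracks the final sound of the stem — -bil when the stem ends in a sibilant (*diwleos*, *los*); -o when the stem ends in a non-sibilant consonant (*foh*, *povir*, *jurkeuf*); -gup when the stem ends in a vowel (*uwte*, *wufi*).
*vos*: final sound = /s/, a sibilant → -bil → *vosbil*.
Since the final sound of *sibmar* is /r/ (a non-sibilant consonant), it takes -o, giving *sibmaro*.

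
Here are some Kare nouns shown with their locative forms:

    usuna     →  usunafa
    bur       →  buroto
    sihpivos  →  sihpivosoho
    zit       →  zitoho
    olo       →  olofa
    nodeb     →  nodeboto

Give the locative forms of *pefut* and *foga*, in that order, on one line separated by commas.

pefutoho, fogafa

The pattern is voicing of the final sound: -oho when the stem ends in a voiceless consonant (*sihpivos*, *zit*); -oto when the stem ends in a voiced consonant (*bur*, *nodeb*); -fa when the stem ends in a vowel (*usuna*, *olo*).
Since the final sound of *pefut* is /t/ (a voiceless consonant), it takes -oho, giving *pefutoho*.
*foga*: final sound = /a/, a vowel → -fa → *fogafa*.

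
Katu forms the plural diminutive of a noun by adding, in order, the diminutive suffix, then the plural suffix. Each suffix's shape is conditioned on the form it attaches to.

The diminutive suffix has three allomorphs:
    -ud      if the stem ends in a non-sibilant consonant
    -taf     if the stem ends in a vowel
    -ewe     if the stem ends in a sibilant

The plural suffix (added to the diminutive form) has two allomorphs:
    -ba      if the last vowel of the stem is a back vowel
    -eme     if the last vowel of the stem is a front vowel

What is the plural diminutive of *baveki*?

Since the final sound of *baveki* is /i/ (a vowel), it takes -taf, giving *bavekitaf*.
The diminutive form *bavekitaf* — last vowel /a/ (a back vowel) → -ba → *bavekitafba*.

bavekitafba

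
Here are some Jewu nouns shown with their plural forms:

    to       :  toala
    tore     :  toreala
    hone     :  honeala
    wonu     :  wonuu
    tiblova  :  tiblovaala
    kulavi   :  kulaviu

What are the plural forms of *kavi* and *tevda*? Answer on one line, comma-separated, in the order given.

kaviu, tevdaala

The suffix is conditioned by the last vowel: -u when the last vowel of the stem is a high vowel (*wonu*, *kulavi*); -ala when the last vowel of the stem is a non-high vowel (*to*, *tore*, *hone*, *tiblova*).
*kavi*: last vowel = /i/, a high vowel → -u → *kaviu*.
*tevda* — last vowel /a/ (a non-high vowel) → -ala → *tevdaala*.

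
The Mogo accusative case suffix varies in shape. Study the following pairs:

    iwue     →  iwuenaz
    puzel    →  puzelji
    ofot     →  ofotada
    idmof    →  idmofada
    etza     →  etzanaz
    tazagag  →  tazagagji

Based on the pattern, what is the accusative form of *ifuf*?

ifufada

The suffix is conditioned by the final sound: -ada when the stem ends in a voiceless consonant (*ofot*, *idmof*); -ji when the stem ends in a voiced consonant (*puzel*, *tazagag*); -naz when the stem ends in a vowel (*iwue*, *etza*).
The final sound of *ifuf* is /f/, which is a voiceless consonant, so the suffix is -ada, giving *ifufada*.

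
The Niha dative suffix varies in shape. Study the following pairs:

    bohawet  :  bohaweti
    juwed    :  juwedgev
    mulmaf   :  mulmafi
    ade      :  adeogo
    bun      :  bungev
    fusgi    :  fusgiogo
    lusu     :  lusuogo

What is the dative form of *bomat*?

The suffix is conditioned by the final sound: -i when the stem ends in a voiceless consonant (*bohawet*, *mulmaf*); -gev when the stem ends in a voiced consonant (*juwed*, *bun*); -ogo when the stem ends in a vowel (*ade*, *fusgi*, *lusu*).
*bomat*: final sound = /t/, a voiceless consonant → -i → *bomati*.

bomati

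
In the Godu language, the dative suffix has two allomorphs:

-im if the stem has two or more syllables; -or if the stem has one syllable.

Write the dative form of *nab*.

*nab* has one syllable, so the suffix is -or, giving *nabor*.

nabor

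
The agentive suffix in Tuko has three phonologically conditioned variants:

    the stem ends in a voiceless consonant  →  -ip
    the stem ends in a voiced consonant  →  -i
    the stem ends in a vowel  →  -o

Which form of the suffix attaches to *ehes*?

-ip

Since the final sound of *ehes* is /s/ (a voiceless consonant), it takes -ip.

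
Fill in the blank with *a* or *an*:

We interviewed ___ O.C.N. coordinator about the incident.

The indefinite article is chosen by the initial *sound* of the following word, not its spelling.
The initialism *O.C.N.* is read letter by letter; the first letter, O, is pronounced /oʊ/, which begins with a vowel sound.
So the article is *an*: We interviewed an O.C.N. coordinator about the incident.

an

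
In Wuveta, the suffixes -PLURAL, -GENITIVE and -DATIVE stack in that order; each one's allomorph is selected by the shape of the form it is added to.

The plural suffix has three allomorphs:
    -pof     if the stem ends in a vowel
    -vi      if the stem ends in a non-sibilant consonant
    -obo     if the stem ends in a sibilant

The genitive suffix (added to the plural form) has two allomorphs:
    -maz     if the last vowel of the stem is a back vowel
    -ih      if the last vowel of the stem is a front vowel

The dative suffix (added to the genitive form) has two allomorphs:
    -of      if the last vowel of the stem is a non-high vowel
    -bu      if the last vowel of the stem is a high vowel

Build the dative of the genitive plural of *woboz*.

Since the final sound of *woboz* is /z/ (a sibilant), it takes -obo, giving *wobozobo*.
Since the last vowel of the plural form *wobozobo* is /o/ (a back vowel), it takes -maz, giving *wobozobomaz*.
The genitive form *wobozobomaz*: last vowel = /a/, a non-high vowel → -of → *wobozobomazof*.

wobozobomazof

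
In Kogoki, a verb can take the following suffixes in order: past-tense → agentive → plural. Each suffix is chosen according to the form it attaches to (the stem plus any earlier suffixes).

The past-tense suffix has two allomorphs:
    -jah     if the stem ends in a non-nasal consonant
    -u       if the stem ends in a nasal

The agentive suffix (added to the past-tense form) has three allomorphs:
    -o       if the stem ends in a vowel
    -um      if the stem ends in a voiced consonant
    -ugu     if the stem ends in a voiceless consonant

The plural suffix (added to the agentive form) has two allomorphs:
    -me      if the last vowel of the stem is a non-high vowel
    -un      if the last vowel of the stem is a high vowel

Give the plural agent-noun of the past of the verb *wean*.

weanuome

*wean*: final consonant = /n/, a nasal → -u → *weanu*.
The past-tense form *weanu*: final sound = /u/, a vowel → -o → *weanuo*.
Since the last vowel of the agentive form *weanuo* is /o/ (a non-high vowel), it takes -me, giving *weanuome*.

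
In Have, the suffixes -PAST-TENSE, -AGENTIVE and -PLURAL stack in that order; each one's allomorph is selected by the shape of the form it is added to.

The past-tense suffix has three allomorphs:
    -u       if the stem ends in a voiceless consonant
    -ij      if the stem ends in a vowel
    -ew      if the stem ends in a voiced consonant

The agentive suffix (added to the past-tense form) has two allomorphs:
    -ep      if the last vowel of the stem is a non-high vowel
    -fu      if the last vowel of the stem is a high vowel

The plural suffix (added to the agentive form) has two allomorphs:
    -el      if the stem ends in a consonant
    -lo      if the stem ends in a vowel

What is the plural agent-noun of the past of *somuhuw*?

Since the final sound of *somuhuw* is /w/ (a voiced consonant), it takes -ew, giving *somuhuwew*.
The past-tense form *somuhuwew*: last vowel = /e/, a non-high vowel → -ep → *somuhuwewep*.
The final sound of the agentive form *somuhuwewep* is /p/, which is a consonant, so the plural suffix is -el, giving *somuhuwewepel*.

somuhuwewepel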